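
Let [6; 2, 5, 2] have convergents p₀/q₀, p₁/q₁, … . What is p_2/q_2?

71/11

Using pₖ = aₖpₖ₋₁ + pₖ₋₂, qₖ = aₖqₖ₋₁ + qₖ₋₂ (with p₋₁=1, p₋₂=0, q₋₁=0, q₋₂=1):
  k=0: a=6, p=6, q=1
  k=1: a=2, p=13, q=2
  k=2: a=5, p=71, q=11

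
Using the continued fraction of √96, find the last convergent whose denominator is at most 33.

49/5

√96 = [9; 1, 3, 1, 18, …] (period length 4).
Convergents:
  p_0/q_0 = 9/1
  p_1/q_1 = 10/1
  p_2/q_2 = 39/4
  p_3/q_3 = 49/5
  p_4/q_4 = 921/94
q_3 = 5 ≤ 33 < 94 = q_4, so the answer is 49/5.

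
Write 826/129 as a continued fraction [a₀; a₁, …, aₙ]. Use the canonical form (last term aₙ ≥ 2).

826 = 6*129 + 52
129 = 2*52 + 25
52 = 2*25 + 2
25 = 12*2 + 1
2 = 2*1 + 0  (stop)
So 826/129 = [6; 2, 2, 12, 2].

[6; 2, 2, 12, 2]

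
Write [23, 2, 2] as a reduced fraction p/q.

117/5

Using pₖ = aₖpₖ₋₁ + pₖ₋₂ and qₖ = aₖqₖ₋₁ + qₖ₋₂:
  k=0: a=23, p=23, q=1
  k=1: a=2, p=47, q=2
  k=2: a=2, p=117, q=5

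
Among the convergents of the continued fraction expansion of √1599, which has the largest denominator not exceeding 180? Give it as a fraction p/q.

√1599 = [39; 1, 78, …] (period length 2).
Convergents:
  p_0/q_0 = 39/1
  p_1/q_1 = 40/1
  p_2/q_2 = 3159/79
  p_3/q_3 = 3199/80
  p_4/q_4 = 252681/6319
q_3 = 80 ≤ 180 < 6319 = q_4, so the answer is 3199/80.

3199/80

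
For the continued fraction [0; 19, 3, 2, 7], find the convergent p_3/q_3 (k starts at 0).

7/135

Using pₖ = aₖpₖ₋₁ + pₖ₋₂, qₖ = aₖqₖ₋₁ + qₖ₋₂ (with p₋₁=1, p₋₂=0, q₋₁=0, q₋₂=1):
  k=0: a=0, p=0, q=1
  k=1: a=19, p=1, q=19
  k=2: a=3, p=3, q=58
  k=3: a=2, p=7, q=135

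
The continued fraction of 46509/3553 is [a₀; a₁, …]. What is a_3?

46509 = 13·3553 + 320   →  a_0 = 13
3553 = 11·320 + 33   →  a_1 = 11
320 = 9·33 + 23   →  a_2 = 9
33 = 1·23 + 10   →  a_3 = 1

1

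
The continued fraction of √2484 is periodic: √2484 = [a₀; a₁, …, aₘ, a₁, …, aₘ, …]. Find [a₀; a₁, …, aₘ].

a₀ = ⌊√2484⌋ = 49.
With m₀=0, d₀=1 and mₖ₊₁ = dₖaₖ − mₖ, dₖ₊₁ = (n − mₖ₊₁²)/dₖ, aₖ₊₁ = ⌊(a₀+mₖ₊₁)/dₖ₊₁⌋:
  k=1: m=49, d=83, a=1
  k=2: m=34, d=16, a=5
  k=3: m=46, d=23, a=4
  k=4: m=46, d=16, a=5
  k=5: m=34, d=83, a=1
  k=6: m=49, d=1, a=98
d=1 and a=2a₀=98 at k=6, so the next step gives (m, d) = (49, 83) again — its k=1 value — and the period has length 6.

[49; 1, 5, 4, 5, 1, 98]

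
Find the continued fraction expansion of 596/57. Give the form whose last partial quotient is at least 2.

[10; 2, 5, 5]

596 = 10*57 + 26
57 = 2*26 + 5
26 = 5*5 + 1
5 = 5*1 + 0  (stop)
So 596/57 = [10; 2, 5, 5].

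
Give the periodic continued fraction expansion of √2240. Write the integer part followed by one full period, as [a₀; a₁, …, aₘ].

a₀ = ⌊√2240⌋ = 47.
With m₀=0, d₀=1 and mₖ₊₁ = dₖaₖ − mₖ, dₖ₊₁ = (n − mₖ₊₁²)/dₖ, aₖ₊₁ = ⌊(a₀+mₖ₊₁)/dₖ₊₁⌋:
  k=1: m=47, d=31, a=3
  k=2: m=46, d=4, a=23
  k=3: m=46, d=31, a=3
  k=4: m=47, d=1, a=94
d=1 and a=2a₀=94 at k=4, so the next step gives (m, d) = (47, 31) again — its k=1 value — and the period has length 4.

[47; 3, 23, 3, 94]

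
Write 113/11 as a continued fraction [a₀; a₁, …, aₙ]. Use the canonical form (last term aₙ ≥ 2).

113 = 10×11 + 3
11 = 3×3 + 2
3 = 1×2 + 1
2 = 2×1 + 0  (stop)
So 113/11 = [10; 3, 1, 2].

[10; 3, 1, 2]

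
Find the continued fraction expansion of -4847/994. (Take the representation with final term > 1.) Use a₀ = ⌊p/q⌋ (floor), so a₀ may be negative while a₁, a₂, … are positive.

[-5; 8, 12, 3, 3]

-4847 = -5·994 + 123
994 = 8·123 + 10
123 = 12·10 + 3
10 = 3·3 + 1
3 = 3·1 + 0  (stop)
So -4847/994 = [-5; 8, 12, 3, 3].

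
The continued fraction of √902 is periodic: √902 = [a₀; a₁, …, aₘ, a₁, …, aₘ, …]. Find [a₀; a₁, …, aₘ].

a₀ = ⌊√902⌋ = 30.
With m₀=0, d₀=1 and mₖ₊₁ = dₖaₖ − mₖ, dₖ₊₁ = (n − mₖ₊₁²)/dₖ, aₖ₊₁ = ⌊(a₀+mₖ₊₁)/dₖ₊₁⌋:
  k=1: m=30, d=2, a=30
  k=2: m=30, d=1, a=60
d=1 and a=2a₀=60 at k=2, so the next step gives (m, d) = (30, 2) again — its k=1 value — and the period has length 2.

[30; 30, 60]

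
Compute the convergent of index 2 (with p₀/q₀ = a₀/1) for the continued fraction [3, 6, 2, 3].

Using pₖ = aₖpₖ₋₁ + pₖ₋₂, qₖ = aₖqₖ₋₁ + qₖ₋₂ (with p₋₁=1, p₋₂=0, q₋₁=0, q₋₂=1):
  k=0: a=3, p=3, q=1
  k=1: a=6, p=19, q=6
  k=2: a=2, p=41, q=13

41/13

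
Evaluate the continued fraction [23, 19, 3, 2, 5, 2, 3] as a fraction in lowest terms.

127615/5536

Fold from the inside: start with 3/1.
  2 + 1/3 = 7/3
  5 + 3/7 = 38/7
  2 + 7/38 = 83/38
  3 + 38/83 = 287/83
  19 + 83/287 = 5536/287
  23 + 287/5536 = 127615/5536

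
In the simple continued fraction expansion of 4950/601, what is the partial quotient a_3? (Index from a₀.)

3

4950 = 8·601 + 142   →  a_0 = 8
601 = 4·142 + 33   →  a_1 = 4
142 = 4·33 + 10   →  a_2 = 4
33 = 3·10 + 3   →  a_3 = 3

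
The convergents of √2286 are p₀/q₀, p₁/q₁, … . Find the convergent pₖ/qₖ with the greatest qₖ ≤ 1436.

24432/511

√2286 = [47; 1, 4, 3, 10, 3, 4, 1, 94, …] (period length 8).
Convergents:
  p_0/q_0 = 47/1
  p_1/q_1 = 48/1
  p_2/q_2 = 239/5
  p_3/q_3 = 765/16
  p_4/q_4 = 7889/165
  p_5/q_5 = 24432/511
  p_6/q_6 = 105617/2209
q_5 = 511 ≤ 1436 < 2209 = q_6, so the answer is 24432/511.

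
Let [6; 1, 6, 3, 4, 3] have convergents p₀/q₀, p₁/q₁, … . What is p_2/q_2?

Using pₖ = aₖpₖ₋₁ + pₖ₋₂, qₖ = aₖqₖ₋₁ + qₖ₋₂ (with p₋₁=1, p₋₂=0, q₋₁=0, q₋₂=1):
  k=0: a=6, p=6, q=1
  k=1: a=1, p=7, q=1
  k=2: a=6, p=48, q=7

48/7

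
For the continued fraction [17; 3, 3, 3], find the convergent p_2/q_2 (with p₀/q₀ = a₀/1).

173/10

Using pₖ = aₖpₖ₋₁ + pₖ₋₂, qₖ = aₖqₖ₋₁ + qₖ₋₂ (with p₋₁=1, p₋₂=0, q₋₁=0, q₋₂=1):
  k=0: a=17, p=17, q=1
  k=1: a=3, p=52, q=3
  k=2: a=3, p=173, q=10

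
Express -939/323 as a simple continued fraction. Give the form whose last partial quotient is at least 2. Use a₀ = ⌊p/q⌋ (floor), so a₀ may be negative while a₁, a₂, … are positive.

[-3; 10, 1, 3, 3, 2]

-939 = -3·323 + 30
323 = 10·30 + 23
30 = 1·23 + 7
23 = 3·7 + 2
7 = 3·2 + 1
2 = 2·1 + 0  (stop)
So -939/323 = [-3; 10, 1, 3, 3, 2].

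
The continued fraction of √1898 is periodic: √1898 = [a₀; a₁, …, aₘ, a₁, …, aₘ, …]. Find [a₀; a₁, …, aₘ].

[43; 1, 1, 3, 3, 1, 1, 86]

a₀ = ⌊√1898⌋ = 43.
With m₀=0, d₀=1 and mₖ₊₁ = dₖaₖ − mₖ, dₖ₊₁ = (n − mₖ₊₁²)/dₖ, aₖ₊₁ = ⌊(a₀+mₖ₊₁)/dₖ₊₁⌋:
  k=1: m=43, d=49, a=1
  k=2: m=6, d=38, a=1
  k=3: m=32, d=23, a=3
  k=4: m=37, d=23, a=3
  k=5: m=32, d=38, a=1
  k=6: m=6, d=49, a=1
  k=7: m=43, d=1, a=86
d=1 and a=2a₀=86 at k=7, so the next step gives (m, d) = (43, 49) again — its k=1 value — and the period has length 7.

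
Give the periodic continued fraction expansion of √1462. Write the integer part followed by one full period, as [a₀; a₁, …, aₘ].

a₀ = ⌊√1462⌋ = 38.
With m₀=0, d₀=1 and mₖ₊₁ = dₖaₖ − mₖ, dₖ₊₁ = (n − mₖ₊₁²)/dₖ, aₖ₊₁ = ⌊(a₀+mₖ₊₁)/dₖ₊₁⌋:
  k=1: m=38, d=18, a=4
  k=2: m=34, d=17, a=4
  k=3: m=34, d=18, a=4
  k=4: m=38, d=1, a=76
d=1 and a=2a₀=76 at k=4, so the next step gives (m, d) = (38, 18) again — its k=1 value — and the period has length 4.

[38; 4, 4, 4, 76]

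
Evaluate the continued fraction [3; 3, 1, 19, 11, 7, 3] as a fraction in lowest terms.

63251/19443

Using pₖ = aₖpₖ₋₁ + pₖ₋₂ and qₖ = aₖqₖ₋₁ + qₖ₋₂:
  k=0: a=3, p=3, q=1
  k=1: a=3, p=10, q=3
  k=2: a=1, p=13, q=4
  k=3: a=19, p=257, q=79
  k=4: a=11, p=2840, q=873
  k=5: a=7, p=20137, q=6190
  k=6: a=3, p=63251, q=19443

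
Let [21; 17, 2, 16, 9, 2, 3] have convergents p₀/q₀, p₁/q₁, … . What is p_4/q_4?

Using pₖ = aₖpₖ₋₁ + pₖ₋₂, qₖ = aₖqₖ₋₁ + qₖ₋₂ (with p₋₁=1, p₋₂=0, q₋₁=0, q₋₂=1):
  k=0: a=21, p=21, q=1
  k=1: a=17, p=358, q=17
  k=2: a=2, p=737, q=35
  k=3: a=16, p=12150, q=577
  k=4: a=9, p=110087, q=5228

110087/5228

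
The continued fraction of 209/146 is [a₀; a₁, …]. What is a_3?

6

209 = 1·146 + 63   →  a_0 = 1
146 = 2·63 + 20   →  a_1 = 2
63 = 3·20 + 3   →  a_2 = 3
20 = 6·3 + 2   →  a_3 = 6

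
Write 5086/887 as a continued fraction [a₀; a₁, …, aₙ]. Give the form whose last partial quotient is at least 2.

[5; 1, 2, 1, 3, 7, 8]

5086 = 5*887 + 651
887 = 1*651 + 236
651 = 2*236 + 179
236 = 1*179 + 57
179 = 3*57 + 8
57 = 7*8 + 1
8 = 8*1 + 0  (stop)
So 5086/887 = [5; 1, 2, 1, 3, 7, 8].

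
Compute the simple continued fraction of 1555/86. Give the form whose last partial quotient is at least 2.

1555 = 18×86 + 7
86 = 12×7 + 2
7 = 3×2 + 1
2 = 2×1 + 0  (stop)
So 1555/86 = [18; 12, 3, 2].

[18; 12, 3, 2]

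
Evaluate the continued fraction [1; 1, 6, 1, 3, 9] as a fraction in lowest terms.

537/287

Fold from the inside: start with 9/1.
  3 + 1/9 = 28/9
  1 + 9/28 = 37/28
  6 + 28/37 = 250/37
  1 + 37/250 = 287/250
  1 + 250/287 = 537/287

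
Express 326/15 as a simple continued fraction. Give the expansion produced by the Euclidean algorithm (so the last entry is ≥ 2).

[21; 1, 2, 1, 3]

326 = 21·15 + 11
15 = 1·11 + 4
11 = 2·4 + 3
4 = 1·3 + 1
3 = 3·1 + 0  (stop)
So 326/15 = [21; 1, 2, 1, 3].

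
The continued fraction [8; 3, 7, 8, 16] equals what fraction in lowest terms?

Fold from the inside: start with 16/1.
  8 + 1/16 = 129/16
  7 + 16/129 = 919/129
  3 + 129/919 = 2886/919
  8 + 919/2886 = 24007/2886

24007/2886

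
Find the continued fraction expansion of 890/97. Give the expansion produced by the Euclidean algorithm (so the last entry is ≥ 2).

[9; 5, 1, 2, 2, 2]

890 = 9·97 + 17
97 = 5·17 + 12
17 = 1·12 + 5
12 = 2·5 + 2
5 = 2·2 + 1
2 = 2·1 + 0  (stop)
So 890/97 = [9; 5, 1, 2, 2, 2].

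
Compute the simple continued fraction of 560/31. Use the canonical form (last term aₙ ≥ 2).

560 = 18·31 + 2
31 = 15·2 + 1
2 = 2·1 + 0  (stop)
So 560/31 = [18; 15, 2].

[18; 15, 2]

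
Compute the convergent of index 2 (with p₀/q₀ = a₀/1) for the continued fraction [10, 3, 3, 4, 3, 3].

Using pₖ = aₖpₖ₋₁ + pₖ₋₂, qₖ = aₖqₖ₋₁ + qₖ₋₂ (with p₋₁=1, p₋₂=0, q₋₁=0, q₋₂=1):
  k=0: a=10, p=10, q=1
  k=1: a=3, p=31, q=3
  k=2: a=3, p=103, q=10

103/10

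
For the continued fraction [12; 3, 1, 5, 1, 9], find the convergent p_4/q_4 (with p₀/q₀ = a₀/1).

331/27

Using pₖ = aₖpₖ₋₁ + pₖ₋₂, qₖ = aₖqₖ₋₁ + qₖ₋₂ (with p₋₁=1, p₋₂=0, q₋₁=0, q₋₂=1):
  k=0: a=12, p=12, q=1
  k=1: a=3, p=37, q=3
  k=2: a=1, p=49, q=4
  k=3: a=5, p=282, q=23
  k=4: a=1, p=331, q=27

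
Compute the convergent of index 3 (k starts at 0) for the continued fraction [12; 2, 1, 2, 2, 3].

Using pₖ = aₖpₖ₋₁ + pₖ₋₂, qₖ = aₖqₖ₋₁ + qₖ₋₂ (with p₋₁=1, p₋₂=0, q₋₁=0, q₋₂=1):
  k=0: a=12, p=12, q=1
  k=1: a=2, p=25, q=2
  k=2: a=1, p=37, q=3
  k=3: a=2, p=99, q=8

99/8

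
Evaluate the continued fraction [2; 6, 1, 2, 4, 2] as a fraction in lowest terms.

417/194

Using pₖ = aₖpₖ₋₁ + pₖ₋₂ and qₖ = aₖqₖ₋₁ + qₖ₋₂:
  k=0: a=2, p=2, q=1
  k=1: a=6, p=13, q=6
  k=2: a=1, p=15, q=7
  k=3: a=2, p=43, q=20
  k=4: a=4, p=187, q=87
  k=5: a=2, p=417, q=194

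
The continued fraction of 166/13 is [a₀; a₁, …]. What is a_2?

166 = 12·13 + 10   →  a_0 = 12
13 = 1·10 + 3   →  a_1 = 1
10 = 3·3 + 1   →  a_2 = 3

3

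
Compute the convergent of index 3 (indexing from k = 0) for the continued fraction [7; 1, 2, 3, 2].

77/10

Using pₖ = aₖpₖ₋₁ + pₖ₋₂, qₖ = aₖqₖ₋₁ + qₖ₋₂ (with p₋₁=1, p₋₂=0, q₋₁=0, q₋₂=1):
  k=0: a=7, p=7, q=1
  k=1: a=1, p=8, q=1
  k=2: a=2, p=23, q=3
  k=3: a=3, p=77, q=10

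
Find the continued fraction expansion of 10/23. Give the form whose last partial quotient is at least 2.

10 = 0·23 + 10
23 = 2·10 + 3
10 = 3·3 + 1
3 = 3·1 + 0  (stop)
So 10/23 = [0; 2, 3, 3].

[0; 2, 3, 3]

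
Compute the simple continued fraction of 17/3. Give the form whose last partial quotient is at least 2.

17 = 5·3 + 2
3 = 1·2 + 1
2 = 2·1 + 0  (stop)
So 17/3 = [5; 1, 2].

[5; 1, 2]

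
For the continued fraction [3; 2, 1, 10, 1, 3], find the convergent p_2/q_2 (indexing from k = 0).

10/3

Using pₖ = aₖpₖ₋₁ + pₖ₋₂, qₖ = aₖqₖ₋₁ + qₖ₋₂ (with p₋₁=1, p₋₂=0, q₋₁=0, q₋₂=1):
  k=0: a=3, p=3, q=1
  k=1: a=2, p=7, q=2
  k=2: a=1, p=10, q=3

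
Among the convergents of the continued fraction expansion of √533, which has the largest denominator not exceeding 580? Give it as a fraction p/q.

√533 = [23; 11, 1, 1, 11, 46, …] (period length 5).
Convergents:
  p_0/q_0 = 23/1
  p_1/q_1 = 254/11
  p_2/q_2 = 277/12
  p_3/q_3 = 531/23
  p_4/q_4 = 6118/265
  p_5/q_5 = 281959/12213
q_4 = 265 ≤ 580 < 12213 = q_5, so the answer is 6118/265.

6118/265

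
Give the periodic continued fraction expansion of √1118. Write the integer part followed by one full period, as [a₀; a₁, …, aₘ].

[33; 2, 3, 2, 3, 2, 66]

a₀ = ⌊√1118⌋ = 33.
With m₀=0, d₀=1 and mₖ₊₁ = dₖaₖ − mₖ, dₖ₊₁ = (n − mₖ₊₁²)/dₖ, aₖ₊₁ = ⌊(a₀+mₖ₊₁)/dₖ₊₁⌋:
  k=1: m=33, d=29, a=2
  k=2: m=25, d=17, a=3
  k=3: m=26, d=26, a=2
  k=4: m=26, d=17, a=3
  k=5: m=25, d=29, a=2
  k=6: m=33, d=1, a=66
d=1 and a=2a₀=66 at k=6, so the next step gives (m, d) = (33, 29) again — its k=1 value — and the period has length 6.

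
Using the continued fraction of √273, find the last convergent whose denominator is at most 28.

√273 = [16; 1, 1, 10, 1, 1, 32, …] (period length 6).
Convergents:
  p_0/q_0 = 16/1
  p_1/q_1 = 17/1
  p_2/q_2 = 33/2
  p_3/q_3 = 347/21
  p_4/q_4 = 380/23
  p_5/q_5 = 727/44
q_4 = 23 ≤ 28 < 44 = q_5, so the answer is 380/23.

380/23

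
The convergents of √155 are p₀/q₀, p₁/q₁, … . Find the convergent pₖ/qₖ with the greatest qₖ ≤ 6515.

55788/4481

√155 = [12; 2, 4, 2, 24, …] (period length 4).
Convergents:
  p_0/q_0 = 12/1
  p_1/q_1 = 25/2
  p_2/q_2 = 112/9
  p_3/q_3 = 249/20
  p_4/q_4 = 6088/489
  p_5/q_5 = 12425/998
  p_6/q_6 = 55788/4481
  p_7/q_7 = 124001/9960
q_6 = 4481 ≤ 6515 < 9960 = q_7, so the answer is 55788/4481.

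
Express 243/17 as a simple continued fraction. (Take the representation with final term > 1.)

243 = 14·17 + 5
17 = 3·5 + 2
5 = 2·2 + 1
2 = 2·1 + 0  (stop)
So 243/17 = [14; 3, 2, 2].

[14; 3, 2, 2]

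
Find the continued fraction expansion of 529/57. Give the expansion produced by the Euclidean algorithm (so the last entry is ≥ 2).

[9; 3, 1, 1, 3, 2]

529 = 9*57 + 16
57 = 3*16 + 9
16 = 1*9 + 7
9 = 1*7 + 2
7 = 3*2 + 1
2 = 2*1 + 0  (stop)
So 529/57 = [9; 3, 1, 1, 3, 2].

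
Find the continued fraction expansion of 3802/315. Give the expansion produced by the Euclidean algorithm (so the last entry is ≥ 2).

[12; 14, 3, 7]

3802 = 12·315 + 22
315 = 14·22 + 7
22 = 3·7 + 1
7 = 7·1 + 0  (stop)
So 3802/315 = [12; 14, 3, 7].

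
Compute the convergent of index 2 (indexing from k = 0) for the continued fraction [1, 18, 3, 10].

Using pₖ = aₖpₖ₋₁ + pₖ₋₂, qₖ = aₖqₖ₋₁ + qₖ₋₂ (with p₋₁=1, p₋₂=0, q₋₁=0, q₋₂=1):
  k=0: a=1, p=1, q=1
  k=1: a=18, p=19, q=18
  k=2: a=3, p=58, q=55

58/55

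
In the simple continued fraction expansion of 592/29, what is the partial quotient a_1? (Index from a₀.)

592 = 20·29 + 12   →  a_0 = 20
29 = 2·12 + 5   →  a_1 = 2

2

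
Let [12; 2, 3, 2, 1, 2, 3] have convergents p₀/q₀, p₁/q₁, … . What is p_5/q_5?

771/62

Using pₖ = aₖpₖ₋₁ + pₖ₋₂, qₖ = aₖqₖ₋₁ + qₖ₋₂ (with p₋₁=1, p₋₂=0, q₋₁=0, q₋₂=1):
  k=0: a=12, p=12, q=1
  k=1: a=2, p=25, q=2
  k=2: a=3, p=87, q=7
  k=3: a=2, p=199, q=16
  k=4: a=1, p=286, q=23
  k=5: a=2, p=771, q=62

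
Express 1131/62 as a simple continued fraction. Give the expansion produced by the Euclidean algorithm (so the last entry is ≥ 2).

[18; 4, 7, 2]

1131 = 18×62 + 15
62 = 4×15 + 2
15 = 7×2 + 1
2 = 2×1 + 0  (stop)
So 1131/62 = [18; 4, 7, 2].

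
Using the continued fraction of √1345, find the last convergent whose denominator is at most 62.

√1345 = [36; 1, 2, 14, 2, 1, 72, …] (period length 6).
Convergents:
  p_0/q_0 = 36/1
  p_1/q_1 = 37/1
  p_2/q_2 = 110/3
  p_3/q_3 = 1577/43
  p_4/q_4 = 3264/89
q_3 = 43 ≤ 62 < 89 = q_4, so the answer is 1577/43.

1577/43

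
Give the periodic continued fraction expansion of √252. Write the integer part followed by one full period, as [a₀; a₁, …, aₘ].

a₀ = ⌊√252⌋ = 15.
With m₀=0, d₀=1 and mₖ₊₁ = dₖaₖ − mₖ, dₖ₊₁ = (n − mₖ₊₁²)/dₖ, aₖ₊₁ = ⌊(a₀+mₖ₊₁)/dₖ₊₁⌋:
  k=1: m=15, d=27, a=1
  k=2: m=12, d=4, a=6
  k=3: m=12, d=27, a=1
  k=4: m=15, d=1, a=30
d=1 and a=2a₀=30 at k=4, so the next step gives (m, d) = (15, 27) again — its k=1 value — and the period has length 4.

[15; 1, 6, 1, 30]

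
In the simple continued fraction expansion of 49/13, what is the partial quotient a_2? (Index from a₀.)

3

49 = 3·13 + 10   →  a_0 = 3
13 = 1·10 + 3   →  a_1 = 1
10 = 3·3 + 1   →  a_2 = 3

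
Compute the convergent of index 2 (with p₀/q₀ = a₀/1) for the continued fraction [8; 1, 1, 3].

17/2

Using pₖ = aₖpₖ₋₁ + pₖ₋₂, qₖ = aₖqₖ₋₁ + qₖ₋₂ (with p₋₁=1, p₋₂=0, q₋₁=0, q₋₂=1):
  k=0: a=8, p=8, q=1
  k=1: a=1, p=9, q=1
  k=2: a=1, p=17, q=2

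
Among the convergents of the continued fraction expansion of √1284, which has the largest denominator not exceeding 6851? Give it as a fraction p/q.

92449/2580

√1284 = [35; 1, 4, 1, 70, …] (period length 4).
Convergents:
  p_0/q_0 = 35/1
  p_1/q_1 = 36/1
  p_2/q_2 = 179/5
  p_3/q_3 = 215/6
  p_4/q_4 = 15229/425
  p_5/q_5 = 15444/431
  p_6/q_6 = 77005/2149
  p_7/q_7 = 92449/2580
  p_8/q_8 = 6548435/182749
q_7 = 2580 ≤ 6851 < 182749 = q_8, so the answer is 92449/2580.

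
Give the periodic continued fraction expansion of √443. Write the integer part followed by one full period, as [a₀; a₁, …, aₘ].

[21; 21, 42]

a₀ = ⌊√443⌋ = 21.
With m₀=0, d₀=1 and mₖ₊₁ = dₖaₖ − mₖ, dₖ₊₁ = (n − mₖ₊₁²)/dₖ, aₖ₊₁ = ⌊(a₀+mₖ₊₁)/dₖ₊₁⌋:
  k=1: m=21, d=2, a=21
  k=2: m=21, d=1, a=42
d=1 and a=2a₀=42 at k=2, so the next step gives (m, d) = (21, 2) again — its k=1 value — and the period has length 2.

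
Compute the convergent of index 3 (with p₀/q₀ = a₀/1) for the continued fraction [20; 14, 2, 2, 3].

Using pₖ = aₖpₖ₋₁ + pₖ₋₂, qₖ = aₖqₖ₋₁ + qₖ₋₂ (with p₋₁=1, p₋₂=0, q₋₁=0, q₋₂=1):
  k=0: a=20, p=20, q=1
  k=1: a=14, p=281, q=14
  k=2: a=2, p=582, q=29
  k=3: a=2, p=1445, q=72

1445/72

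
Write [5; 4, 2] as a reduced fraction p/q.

Fold from the inside: start with 2/1.
  4 + 1/2 = 9/2
  5 + 2/9 = 47/9

47/9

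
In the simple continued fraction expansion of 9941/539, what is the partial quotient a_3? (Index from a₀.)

1

9941 = 18·539 + 239   →  a_0 = 18
539 = 2·239 + 61   →  a_1 = 2
239 = 3·61 + 56   →  a_2 = 3
61 = 1·56 + 5   →  a_3 = 1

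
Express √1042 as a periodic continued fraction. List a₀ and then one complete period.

[32; 3, 1, 1, 3, 64]

a₀ = ⌊√1042⌋ = 32.
With m₀=0, d₀=1 and mₖ₊₁ = dₖaₖ − mₖ, dₖ₊₁ = (n − mₖ₊₁²)/dₖ, aₖ₊₁ = ⌊(a₀+mₖ₊₁)/dₖ₊₁⌋:
  k=1: m=32, d=18, a=3
  k=2: m=22, d=31, a=1
  k=3: m=9, d=31, a=1
  k=4: m=22, d=18, a=3
  k=5: m=32, d=1, a=64
d=1 and a=2a₀=64 at k=5, so the next step gives (m, d) = (32, 18) again — its k=1 value — and the period has length 5.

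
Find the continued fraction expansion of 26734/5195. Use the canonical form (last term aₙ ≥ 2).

[5; 6, 1, 5, 2, 3, 5, 3]

26734 = 5*5195 + 759
5195 = 6*759 + 641
759 = 1*641 + 118
641 = 5*118 + 51
118 = 2*51 + 16
51 = 3*16 + 3
16 = 5*3 + 1
3 = 3*1 + 0  (stop)
So 26734/5195 = [5; 6, 1, 5, 2, 3, 5, 3].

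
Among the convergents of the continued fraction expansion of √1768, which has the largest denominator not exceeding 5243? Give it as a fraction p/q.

74214/1765

√1768 = [42; 21, 84, …] (period length 2).
Convergents:
  p_0/q_0 = 42/1
  p_1/q_1 = 883/21
  p_2/q_2 = 74214/1765
  p_3/q_3 = 1559377/37086
q_2 = 1765 ≤ 5243 < 37086 = q_3, so the answer is 74214/1765.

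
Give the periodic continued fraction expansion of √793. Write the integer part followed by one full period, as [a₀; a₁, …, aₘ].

[28; 6, 4, 6, 56]

a₀ = ⌊√793⌋ = 28.
With m₀=0, d₀=1 and mₖ₊₁ = dₖaₖ − mₖ, dₖ₊₁ = (n − mₖ₊₁²)/dₖ, aₖ₊₁ = ⌊(a₀+mₖ₊₁)/dₖ₊₁⌋:
  k=1: m=28, d=9, a=6
  k=2: m=26, d=13, a=4
  k=3: m=26, d=9, a=6
  k=4: m=28, d=1, a=56
d=1 and a=2a₀=56 at k=4, so the next step gives (m, d) = (28, 9) again — its k=1 value — and the period has length 4.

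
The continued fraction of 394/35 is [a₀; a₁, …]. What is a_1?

3

394 = 11·35 + 9   →  a_0 = 11
35 = 3·9 + 8   →  a_1 = 3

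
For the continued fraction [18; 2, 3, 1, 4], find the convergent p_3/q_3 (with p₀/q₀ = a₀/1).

166/9

Using pₖ = aₖpₖ₋₁ + pₖ₋₂, qₖ = aₖqₖ₋₁ + qₖ₋₂ (with p₋₁=1, p₋₂=0, q₋₁=0, q₋₂=1):
  k=0: a=18, p=18, q=1
  k=1: a=2, p=37, q=2
  k=2: a=3, p=129, q=7
  k=3: a=1, p=166, q=9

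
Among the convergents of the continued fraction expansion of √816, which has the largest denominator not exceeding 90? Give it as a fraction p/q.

√816 = [28; 1, 1, 3, 3, 3, 1, 1, 56, …] (period length 8).
Convergents:
  p_0/q_0 = 28/1
  p_1/q_1 = 29/1
  p_2/q_2 = 57/2
  p_3/q_3 = 200/7
  p_4/q_4 = 657/23
  p_5/q_5 = 2171/76
  p_6/q_6 = 2828/99
q_5 = 76 ≤ 90 < 99 = q_6, so the answer is 2171/76.

2171/76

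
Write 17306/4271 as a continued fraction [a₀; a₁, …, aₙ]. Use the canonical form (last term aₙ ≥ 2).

17306 = 4×4271 + 222
4271 = 19×222 + 53
222 = 4×53 + 10
53 = 5×10 + 3
10 = 3×3 + 1
3 = 3×1 + 0  (stop)
So 17306/4271 = [4; 19, 4, 5, 3, 3].

[4; 19, 4, 5, 3, 3]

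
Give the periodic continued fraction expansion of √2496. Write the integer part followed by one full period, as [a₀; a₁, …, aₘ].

[49; 1, 23, 1, 98]

a₀ = ⌊√2496⌋ = 49.
With m₀=0, d₀=1 and mₖ₊₁ = dₖaₖ − mₖ, dₖ₊₁ = (n − mₖ₊₁²)/dₖ, aₖ₊₁ = ⌊(a₀+mₖ₊₁)/dₖ₊₁⌋:
  k=1: m=49, d=95, a=1
  k=2: m=46, d=4, a=23
  k=3: m=46, d=95, a=1
  k=4: m=49, d=1, a=98
d=1 and a=2a₀=98 at k=4, so the next step gives (m, d) = (49, 95) again — its k=1 value — and the period has length 4.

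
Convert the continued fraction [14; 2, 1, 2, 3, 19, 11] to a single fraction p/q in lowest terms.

Using pₖ = aₖpₖ₋₁ + pₖ₋₂ and qₖ = aₖqₖ₋₁ + qₖ₋₂:
  k=0: a=14, p=14, q=1
  k=1: a=2, p=29, q=2
  k=2: a=1, p=43, q=3
  k=3: a=2, p=115, q=8
  k=4: a=3, p=388, q=27
  k=5: a=19, p=7487, q=521
  k=6: a=11, p=82745, q=5758

82745/5758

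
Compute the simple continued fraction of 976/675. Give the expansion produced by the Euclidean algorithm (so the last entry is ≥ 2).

[1; 2, 4, 8, 9]

976 = 1·675 + 301
675 = 2·301 + 73
301 = 4·73 + 9
73 = 8·9 + 1
9 = 9·1 + 0  (stop)
So 976/675 = [1; 2, 4, 8, 9].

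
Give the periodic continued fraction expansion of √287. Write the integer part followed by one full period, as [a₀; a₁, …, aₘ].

a₀ = ⌊√287⌋ = 16.

[16; 1, 15, 1, 32]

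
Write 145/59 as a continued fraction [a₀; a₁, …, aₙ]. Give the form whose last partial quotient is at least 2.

[2; 2, 5, 2, 2]

145 = 2×59 + 27
59 = 2×27 + 5
27 = 5×5 + 2
5 = 2×2 + 1
2 = 2×1 + 0  (stop)
So 145/59 = [2; 2, 5, 2, 2].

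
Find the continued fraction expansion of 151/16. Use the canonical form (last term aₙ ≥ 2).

151 = 9·16 + 7
16 = 2·7 + 2
7 = 3·2 + 1
2 = 2·1 + 0  (stop)
So 151/16 = [9; 2, 3, 2].

[9; 2, 3, 2]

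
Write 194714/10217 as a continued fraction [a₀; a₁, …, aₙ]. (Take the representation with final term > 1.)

[19; 17, 3, 2, 10, 8]

194714 = 19×10217 + 591
10217 = 17×591 + 170
591 = 3×170 + 81
170 = 2×81 + 8
81 = 10×8 + 1
8 = 8×1 + 0  (stop)
So 194714/10217 = [19; 17, 3, 2, 10, 8].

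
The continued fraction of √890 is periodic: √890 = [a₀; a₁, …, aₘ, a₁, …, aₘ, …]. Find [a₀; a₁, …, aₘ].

[29; 1, 4, 1, 58]

a₀ = ⌊√890⌋ = 29.
With m₀=0, d₀=1 and mₖ₊₁ = dₖaₖ − mₖ, dₖ₊₁ = (n − mₖ₊₁²)/dₖ, aₖ₊₁ = ⌊(a₀+mₖ₊₁)/dₖ₊₁⌋:
  k=1: m=29, d=49, a=1
  k=2: m=20, d=10, a=4
  k=3: m=20, d=49, a=1
  k=4: m=29, d=1, a=58
d=1 and a=2a₀=58 at k=4, so the next step gives (m, d) = (29, 49) again — its k=1 value — and the period has length 4.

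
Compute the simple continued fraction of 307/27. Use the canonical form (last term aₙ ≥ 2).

[11; 2, 1, 2, 3]

307 = 11×27 + 10
27 = 2×10 + 7
10 = 1×7 + 3
7 = 2×3 + 1
3 = 3×1 + 0  (stop)
So 307/27 = [11; 2, 1, 2, 3].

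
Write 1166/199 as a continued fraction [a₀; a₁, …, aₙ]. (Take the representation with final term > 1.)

[5; 1, 6, 9, 3]

1166 = 5·199 + 171
199 = 1·171 + 28
171 = 6·28 + 3
28 = 9·3 + 1
3 = 3·1 + 0  (stop)
So 1166/199 = [5; 1, 6, 9, 3].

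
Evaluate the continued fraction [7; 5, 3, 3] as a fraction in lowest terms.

381/53

Fold from the inside: start with 3/1.
  3 + 1/3 = 10/3
  5 + 3/10 = 53/10
  7 + 10/53 = 381/53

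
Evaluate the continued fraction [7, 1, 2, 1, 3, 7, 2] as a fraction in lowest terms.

Fold from the inside: start with 2/1.
  7 + 1/2 = 15/2
  3 + 2/15 = 47/15
  1 + 15/47 = 62/47
  2 + 47/62 = 171/62
  1 + 62/171 = 233/171
  7 + 171/233 = 1802/233

1802/233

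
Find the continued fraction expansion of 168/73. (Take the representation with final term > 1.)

[2; 3, 3, 7]

168 = 2*73 + 22
73 = 3*22 + 7
22 = 3*7 + 1
7 = 7*1 + 0  (stop)
So 168/73 = [2; 3, 3, 7].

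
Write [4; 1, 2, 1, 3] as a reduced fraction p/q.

71/15

Using pₖ = aₖpₖ₋₁ + pₖ₋₂ and qₖ = aₖqₖ₋₁ + qₖ₋₂:
  k=0: a=4, p=4, q=1
  k=1: a=1, p=5, q=1
  k=2: a=2, p=14, q=3
  k=3: a=1, p=19, q=4
  k=4: a=3, p=71, q=15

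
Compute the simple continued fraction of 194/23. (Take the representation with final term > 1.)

194 = 8·23 + 10
23 = 2·10 + 3
10 = 3·3 + 1
3 = 3·1 + 0  (stop)
So 194/23 = [8; 2, 3, 3].

[8; 2, 3, 3]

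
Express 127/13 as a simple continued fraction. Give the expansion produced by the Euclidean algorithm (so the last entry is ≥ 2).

127 = 9×13 + 10
13 = 1×10 + 3
10 = 3×3 + 1
3 = 3×1 + 0  (stop)
So 127/13 = [9; 1, 3, 3].

[9; 1, 3, 3]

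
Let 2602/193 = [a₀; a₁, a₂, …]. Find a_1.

2602 = 13·193 + 93   →  a_0 = 13
193 = 2·93 + 7   →  a_1 = 2

2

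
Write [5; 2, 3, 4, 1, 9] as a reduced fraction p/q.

1972/363

Fold from the inside: start with 9/1.
  1 + 1/9 = 10/9
  4 + 9/10 = 49/10
  3 + 10/49 = 157/49
  2 + 49/157 = 363/157
  5 + 157/363 = 1972/363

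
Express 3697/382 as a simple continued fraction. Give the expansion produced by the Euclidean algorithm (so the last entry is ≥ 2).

3697 = 9*382 + 259
382 = 1*259 + 123
259 = 2*123 + 13
123 = 9*13 + 6
13 = 2*6 + 1
6 = 6*1 + 0  (stop)
So 3697/382 = [9; 1, 2, 9, 2, 6].

[9; 1, 2, 9, 2, 6]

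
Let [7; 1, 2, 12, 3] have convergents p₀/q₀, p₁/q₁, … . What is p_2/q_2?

23/3

Using pₖ = aₖpₖ₋₁ + pₖ₋₂, qₖ = aₖqₖ₋₁ + qₖ₋₂ (with p₋₁=1, p₋₂=0, q₋₁=0, q₋₂=1):
  k=0: a=7, p=7, q=1
  k=1: a=1, p=8, q=1
  k=2: a=2, p=23, q=3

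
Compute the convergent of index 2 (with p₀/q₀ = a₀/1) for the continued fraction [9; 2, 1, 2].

Using pₖ = aₖpₖ₋₁ + pₖ₋₂, qₖ = aₖqₖ₋₁ + qₖ₋₂ (with p₋₁=1, p₋₂=0, q₋₁=0, q₋₂=1):
  k=0: a=9, p=9, q=1
  k=1: a=2, p=19, q=2
  k=2: a=1, p=28, q=3

28/3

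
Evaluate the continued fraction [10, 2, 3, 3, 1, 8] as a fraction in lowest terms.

Fold from the inside: start with 8/1.
  1 + 1/8 = 9/8
  3 + 8/9 = 35/9
  3 + 9/35 = 114/35
  2 + 35/114 = 263/114
  10 + 114/263 = 2744/263

2744/263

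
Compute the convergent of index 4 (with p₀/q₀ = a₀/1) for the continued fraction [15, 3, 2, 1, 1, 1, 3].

260/17

Using pₖ = aₖpₖ₋₁ + pₖ₋₂, qₖ = aₖqₖ₋₁ + qₖ₋₂ (with p₋₁=1, p₋₂=0, q₋₁=0, q₋₂=1):
  k=0: a=15, p=15, q=1
  k=1: a=3, p=46, q=3
  k=2: a=2, p=107, q=7
  k=3: a=1, p=153, q=10
  k=4: a=1, p=260, q=17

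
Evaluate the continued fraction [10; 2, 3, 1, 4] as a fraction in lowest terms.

Using pₖ = aₖpₖ₋₁ + pₖ₋₂ and qₖ = aₖqₖ₋₁ + qₖ₋₂:
  k=0: a=10, p=10, q=1
  k=1: a=2, p=21, q=2
  k=2: a=3, p=73, q=7
  k=3: a=1, p=94, q=9
  k=4: a=4, p=449, q=43

449/43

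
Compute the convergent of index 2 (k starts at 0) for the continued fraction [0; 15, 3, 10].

Using pₖ = aₖpₖ₋₁ + pₖ₋₂, qₖ = aₖqₖ₋₁ + qₖ₋₂ (with p₋₁=1, p₋₂=0, q₋₁=0, q₋₂=1):
  k=0: a=0, p=0, q=1
  k=1: a=15, p=1, q=15
  k=2: a=3, p=3, q=46

3/46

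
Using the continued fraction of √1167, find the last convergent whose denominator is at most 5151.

60329/1766

√1167 = [34; 6, 5, 11, 5, 6, 68, …] (period length 6).
Convergents:
  p_0/q_0 = 34/1
  p_1/q_1 = 205/6
  p_2/q_2 = 1059/31
  p_3/q_3 = 11854/347
  p_4/q_4 = 60329/1766
  p_5/q_5 = 373828/10943
q_4 = 1766 ≤ 5151 < 10943 = q_5, so the answer is 60329/1766.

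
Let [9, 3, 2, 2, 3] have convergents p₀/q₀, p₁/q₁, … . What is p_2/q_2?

65/7

Using pₖ = aₖpₖ₋₁ + pₖ₋₂, qₖ = aₖqₖ₋₁ + qₖ₋₂ (with p₋₁=1, p₋₂=0, q₋₁=0, q₋₂=1):
  k=0: a=9, p=9, q=1
  k=1: a=3, p=28, q=3
  k=2: a=2, p=65, q=7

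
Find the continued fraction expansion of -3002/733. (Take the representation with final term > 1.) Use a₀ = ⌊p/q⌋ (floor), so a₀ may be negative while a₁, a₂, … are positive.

-3002 = -5·733 + 663
733 = 1·663 + 70
663 = 9·70 + 33
70 = 2·33 + 4
33 = 8·4 + 1
4 = 4·1 + 0  (stop)
So -3002/733 = [-5; 1, 9, 2, 8, 4].

[-5; 1, 9, 2, 8, 4]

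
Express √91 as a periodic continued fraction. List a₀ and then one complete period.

[9; 1, 1, 5, 1, 5, 1, 1, 18]

a₀ = ⌊√91⌋ = 9.
With m₀=0, d₀=1 and mₖ₊₁ = dₖaₖ − mₖ, dₖ₊₁ = (n − mₖ₊₁²)/dₖ, aₖ₊₁ = ⌊(a₀+mₖ₊₁)/dₖ₊₁⌋:
  k=1: m=9, d=10, a=1
  k=2: m=1, d=9, a=1
  k=3: m=8, d=3, a=5
  k=4: m=7, d=14, a=1
  k=5: m=7, d=3, a=5
  k=6: m=8, d=9, a=1
  k=7: m=1, d=10, a=1
  k=8: m=9, d=1, a=18
d=1 and a=2a₀=18 at k=8, so the next step gives (m, d) = (9, 10) again — its k=1 value — and the period has length 8.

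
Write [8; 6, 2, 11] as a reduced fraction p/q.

1215/149

Using pₖ = aₖpₖ₋₁ + pₖ₋₂ and qₖ = aₖqₖ₋₁ + qₖ₋₂:
  k=0: a=8, p=8, q=1
  k=1: a=6, p=49, q=6
  k=2: a=2, p=106, q=13
  k=3: a=11, p=1215, q=149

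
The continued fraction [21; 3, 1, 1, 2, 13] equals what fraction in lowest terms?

5128/241

Fold from the inside: start with 13/1.
  2 + 1/13 = 27/13
  1 + 13/27 = 40/27
  1 + 27/40 = 67/40
  3 + 40/67 = 241/67
  21 + 67/241 = 5128/241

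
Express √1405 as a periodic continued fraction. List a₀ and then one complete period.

a₀ = ⌊√1405⌋ = 37.
With m₀=0, d₀=1 and mₖ₊₁ = dₖaₖ − mₖ, dₖ₊₁ = (n − mₖ₊₁²)/dₖ, aₖ₊₁ = ⌊(a₀+mₖ₊₁)/dₖ₊₁⌋:
  k=1: m=37, d=36, a=2
  k=2: m=35, d=5, a=14
  k=3: m=35, d=36, a=2
  k=4: m=37, d=1, a=74
d=1 and a=2a₀=74 at k=4, so the next step gives (m, d) = (37, 36) again — its k=1 value — and the period has length 4.

[37; 2, 14, 2, 74]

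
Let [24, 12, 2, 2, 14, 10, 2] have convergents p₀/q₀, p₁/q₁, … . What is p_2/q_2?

Using pₖ = aₖpₖ₋₁ + pₖ₋₂, qₖ = aₖqₖ₋₁ + qₖ₋₂ (with p₋₁=1, p₋₂=0, q₋₁=0, q₋₂=1):
  k=0: a=24, p=24, q=1
  k=1: a=12, p=289, q=12
  k=2: a=2, p=602, q=25

602/25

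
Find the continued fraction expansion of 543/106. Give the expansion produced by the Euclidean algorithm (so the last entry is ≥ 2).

[5; 8, 6, 2]

543 = 5×106 + 13
106 = 8×13 + 2
13 = 6×2 + 1
2 = 2×1 + 0  (stop)
So 543/106 = [5; 8, 6, 2].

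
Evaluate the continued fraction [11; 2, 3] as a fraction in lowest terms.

Using pₖ = aₖpₖ₋₁ + pₖ₋₂ and qₖ = aₖqₖ₋₁ + qₖ₋₂:
  k=0: a=11, p=11, q=1
  k=1: a=2, p=23, q=2
  k=2: a=3, p=80, q=7

80/7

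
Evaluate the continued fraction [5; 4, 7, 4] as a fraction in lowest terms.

629/120

Fold from the inside: start with 4/1.
  7 + 1/4 = 29/4
  4 + 4/29 = 120/29
  5 + 29/120 = 629/120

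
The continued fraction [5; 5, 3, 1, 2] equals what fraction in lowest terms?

301/58

Using pₖ = aₖpₖ₋₁ + pₖ₋₂ and qₖ = aₖqₖ₋₁ + qₖ₋₂:
  k=0: a=5, p=5, q=1
  k=1: a=5, p=26, q=5
  k=2: a=3, p=83, q=16
  k=3: a=1, p=109, q=21
  k=4: a=2, p=301, q=58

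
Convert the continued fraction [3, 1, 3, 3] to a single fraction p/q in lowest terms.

49/13

Fold from the inside: start with 3/1.
  3 + 1/3 = 10/3
  1 + 3/10 = 13/10
  3 + 10/13 = 49/13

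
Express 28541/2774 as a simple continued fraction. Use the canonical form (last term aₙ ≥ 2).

[10; 3, 2, 6, 3, 2, 8]

28541 = 10*2774 + 801
2774 = 3*801 + 371
801 = 2*371 + 59
371 = 6*59 + 17
59 = 3*17 + 8
17 = 2*8 + 1
8 = 8*1 + 0  (stop)
So 28541/2774 = [10; 3, 2, 6, 3, 2, 8].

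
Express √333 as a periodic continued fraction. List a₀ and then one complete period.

a₀ = ⌊√333⌋ = 18.
With m₀=0, d₀=1 and mₖ₊₁ = dₖaₖ − mₖ, dₖ₊₁ = (n − mₖ₊₁²)/dₖ, aₖ₊₁ = ⌊(a₀+mₖ₊₁)/dₖ₊₁⌋:
  k=1: m=18, d=9, a=4
  k=2: m=18, d=1, a=36
d=1 and a=2a₀=36 at k=2, so the next step gives (m, d) = (18, 9) again — its k=1 value — and the period has length 2.

[18; 4, 36]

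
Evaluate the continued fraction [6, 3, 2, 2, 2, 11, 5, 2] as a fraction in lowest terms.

Fold from the inside: start with 2/1.
  5 + 1/2 = 11/2
  11 + 2/11 = 123/11
  2 + 11/123 = 257/123
  2 + 123/257 = 637/257
  2 + 257/637 = 1531/637
  3 + 637/1531 = 5230/1531
  6 + 1531/5230 = 32911/5230

32911/5230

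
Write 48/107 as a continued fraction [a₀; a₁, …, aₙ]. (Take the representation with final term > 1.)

48 = 0*107 + 48
107 = 2*48 + 11
48 = 4*11 + 4
11 = 2*4 + 3
4 = 1*3 + 1
3 = 3*1 + 0  (stop)
So 48/107 = [0; 2, 4, 2, 1, 3].

[0; 2, 4, 2, 1, 3]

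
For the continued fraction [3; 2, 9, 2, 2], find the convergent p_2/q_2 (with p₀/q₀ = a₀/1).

Using pₖ = aₖpₖ₋₁ + pₖ₋₂, qₖ = aₖqₖ₋₁ + qₖ₋₂ (with p₋₁=1, p₋₂=0, q₋₁=0, q₋₂=1):
  k=0: a=3, p=3, q=1
  k=1: a=2, p=7, q=2
  k=2: a=9, p=66, q=19

66/19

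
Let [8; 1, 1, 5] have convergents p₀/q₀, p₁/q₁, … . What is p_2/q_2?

Using pₖ = aₖpₖ₋₁ + pₖ₋₂, qₖ = aₖqₖ₋₁ + qₖ₋₂ (with p₋₁=1, p₋₂=0, q₋₁=0, q₋₂=1):
  k=0: a=8, p=8, q=1
  k=1: a=1, p=9, q=1
  k=2: a=1, p=17, q=2

17/2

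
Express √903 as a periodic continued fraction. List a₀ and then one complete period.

[30; 20, 60]

a₀ = ⌊√903⌋ = 30.
With m₀=0, d₀=1 and mₖ₊₁ = dₖaₖ − mₖ, dₖ₊₁ = (n − mₖ₊₁²)/dₖ, aₖ₊₁ = ⌊(a₀+mₖ₊₁)/dₖ₊₁⌋:
  k=1: m=30, d=3, a=20
  k=2: m=30, d=1, a=60
d=1 and a=2a₀=60 at k=2, so the next step gives (m, d) = (30, 3) again — its k=1 value — and the period has length 2.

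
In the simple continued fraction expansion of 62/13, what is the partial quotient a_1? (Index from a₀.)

62 = 4·13 + 10   →  a_0 = 4
13 = 1·10 + 3   →  a_1 = 1

1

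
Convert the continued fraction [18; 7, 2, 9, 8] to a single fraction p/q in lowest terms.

Fold from the inside: start with 8/1.
  9 + 1/8 = 73/8
  2 + 8/73 = 154/73
  7 + 73/154 = 1151/154
  18 + 154/1151 = 20872/1151

20872/1151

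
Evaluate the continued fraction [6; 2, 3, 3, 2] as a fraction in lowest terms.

341/53

Using pₖ = aₖpₖ₋₁ + pₖ₋₂ and qₖ = aₖqₖ₋₁ + qₖ₋₂:
  k=0: a=6, p=6, q=1
  k=1: a=2, p=13, q=2
  k=2: a=3, p=45, q=7
  k=3: a=3, p=148, q=23
  k=4: a=2, p=341, q=53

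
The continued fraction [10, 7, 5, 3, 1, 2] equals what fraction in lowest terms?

4228/417

Using pₖ = aₖpₖ₋₁ + pₖ₋₂ and qₖ = aₖqₖ₋₁ + qₖ₋₂:
  k=0: a=10, p=10, q=1
  k=1: a=7, p=71, q=7
  k=2: a=5, p=365, q=36
  k=3: a=3, p=1166, q=115
  k=4: a=1, p=1531, q=151
  k=5: a=2, p=4228, q=417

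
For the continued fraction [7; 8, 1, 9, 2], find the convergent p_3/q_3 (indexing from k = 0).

Using pₖ = aₖpₖ₋₁ + pₖ₋₂, qₖ = aₖqₖ₋₁ + qₖ₋₂ (with p₋₁=1, p₋₂=0, q₋₁=0, q₋₂=1):
  k=0: a=7, p=7, q=1
  k=1: a=8, p=57, q=8
  k=2: a=1, p=64, q=9
  k=3: a=9, p=633, q=89

633/89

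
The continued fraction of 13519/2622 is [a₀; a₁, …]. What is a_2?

2

13519 = 5·2622 + 409   →  a_0 = 5
2622 = 6·409 + 168   →  a_1 = 6
409 = 2·168 + 73   →  a_2 = 2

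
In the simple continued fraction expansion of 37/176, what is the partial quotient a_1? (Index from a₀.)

4

37 = 0·176 + 37   →  a_0 = 0
176 = 4·37 + 28   →  a_1 = 4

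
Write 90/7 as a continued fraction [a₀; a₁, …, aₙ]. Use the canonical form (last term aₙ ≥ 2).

[12; 1, 6]

90 = 12×7 + 6
7 = 1×6 + 1
6 = 6×1 + 0  (stop)
So 90/7 = [12; 1, 6].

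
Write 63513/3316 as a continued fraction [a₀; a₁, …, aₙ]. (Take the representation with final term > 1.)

[19; 6, 1, 1, 16, 2, 7]

63513 = 19·3316 + 509
3316 = 6·509 + 262
509 = 1·262 + 247
262 = 1·247 + 15
247 = 16·15 + 7
15 = 2·7 + 1
7 = 7·1 + 0  (stop)
So 63513/3316 = [19; 6, 1, 1, 16, 2, 7].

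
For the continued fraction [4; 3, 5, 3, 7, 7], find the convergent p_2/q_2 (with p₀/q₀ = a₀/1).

Using pₖ = aₖpₖ₋₁ + pₖ₋₂, qₖ = aₖqₖ₋₁ + qₖ₋₂ (with p₋₁=1, p₋₂=0, q₋₁=0, q₋₂=1):
  k=0: a=4, p=4, q=1
  k=1: a=3, p=13, q=3
  k=2: a=5, p=69, q=16

69/16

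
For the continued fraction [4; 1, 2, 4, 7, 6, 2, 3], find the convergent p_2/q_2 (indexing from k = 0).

14/3

Using pₖ = aₖpₖ₋₁ + pₖ₋₂, qₖ = aₖqₖ₋₁ + qₖ₋₂ (with p₋₁=1, p₋₂=0, q₋₁=0, q₋₂=1):
  k=0: a=4, p=4, q=1
  k=1: a=1, p=5, q=1
  k=2: a=2, p=14, q=3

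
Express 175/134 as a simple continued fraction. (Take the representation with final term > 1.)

[1; 3, 3, 1, 2, 1, 2]

175 = 1×134 + 41
134 = 3×41 + 11
41 = 3×11 + 8
11 = 1×8 + 3
8 = 2×3 + 2
3 = 1×2 + 1
2 = 2×1 + 0  (stop)
So 175/134 = [1; 3, 3, 1, 2, 1, 2].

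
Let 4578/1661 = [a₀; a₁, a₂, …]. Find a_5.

7

4578 = 2·1661 + 1256   →  a_0 = 2
1661 = 1·1256 + 405   →  a_1 = 1
1256 = 3·405 + 41   →  a_2 = 3
405 = 9·41 + 36   →  a_3 = 9
41 = 1·36 + 5   →  a_4 = 1
36 = 7·5 + 1   →  a_5 = 7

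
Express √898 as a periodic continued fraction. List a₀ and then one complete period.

[29; 1, 28, 1, 58]

a₀ = ⌊√898⌋ = 29.
With m₀=0, d₀=1 and mₖ₊₁ = dₖaₖ − mₖ, dₖ₊₁ = (n − mₖ₊₁²)/dₖ, aₖ₊₁ = ⌊(a₀+mₖ₊₁)/dₖ₊₁⌋:
  k=1: m=29, d=57, a=1
  k=2: m=28, d=2, a=28
  k=3: m=28, d=57, a=1
  k=4: m=29, d=1, a=58
d=1 and a=2a₀=58 at k=4, so the next step gives (m, d) = (29, 57) again — its k=1 value — and the period has length 4.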